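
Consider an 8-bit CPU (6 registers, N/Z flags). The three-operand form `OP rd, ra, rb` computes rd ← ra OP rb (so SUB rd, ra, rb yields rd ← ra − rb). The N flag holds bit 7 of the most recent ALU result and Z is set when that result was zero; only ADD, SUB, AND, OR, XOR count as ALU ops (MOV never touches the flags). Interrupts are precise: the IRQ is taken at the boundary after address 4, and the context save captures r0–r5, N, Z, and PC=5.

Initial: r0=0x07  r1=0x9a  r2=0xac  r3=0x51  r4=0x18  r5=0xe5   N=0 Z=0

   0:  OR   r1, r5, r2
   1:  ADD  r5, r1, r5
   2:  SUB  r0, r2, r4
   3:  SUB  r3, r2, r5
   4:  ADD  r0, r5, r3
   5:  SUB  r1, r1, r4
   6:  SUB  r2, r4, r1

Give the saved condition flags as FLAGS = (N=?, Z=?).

FLAGS = (N=1, Z=0)

after  0: r0=0x07 r1=0xed r2=0xac r3=0x51 r4=0x18 r5=0xe5  N=1 Z=0
after  1: r0=0x07 r1=0xed r2=0xac r3=0x51 r4=0x18 r5=0xd2  N=1 Z=0
after  2: r0=0x94 r1=0xed r2=0xac r3=0x51 r4=0x18 r5=0xd2  N=1 Z=0
after  3: r0=0x94 r1=0xed r2=0xac r3=0xda r4=0x18 r5=0xd2  N=1 Z=0
after  4: r0=0xac r1=0xed r2=0xac r3=0xda r4=0x18 r5=0xd2  N=1 Z=0
-- IRQ taken; context saved, return-PC = 5 --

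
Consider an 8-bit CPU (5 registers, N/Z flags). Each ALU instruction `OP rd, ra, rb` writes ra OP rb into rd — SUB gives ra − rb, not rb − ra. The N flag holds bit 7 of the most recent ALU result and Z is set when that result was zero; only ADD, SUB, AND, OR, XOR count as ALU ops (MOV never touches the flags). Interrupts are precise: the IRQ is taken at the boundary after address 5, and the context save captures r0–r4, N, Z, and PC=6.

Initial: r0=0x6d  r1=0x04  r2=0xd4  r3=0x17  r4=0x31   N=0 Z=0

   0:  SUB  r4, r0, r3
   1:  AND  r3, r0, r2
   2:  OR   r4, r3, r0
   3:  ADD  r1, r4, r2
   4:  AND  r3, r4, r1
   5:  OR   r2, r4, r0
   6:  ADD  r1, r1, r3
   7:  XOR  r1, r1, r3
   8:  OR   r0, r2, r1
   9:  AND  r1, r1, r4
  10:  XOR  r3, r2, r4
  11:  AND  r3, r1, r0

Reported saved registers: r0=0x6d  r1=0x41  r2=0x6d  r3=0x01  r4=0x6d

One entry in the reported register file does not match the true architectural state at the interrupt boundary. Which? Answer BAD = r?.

after  0: r0=0x6d r1=0x04 r2=0xd4 r3=0x17 r4=0x56  N=0 Z=0
after  1: r0=0x6d r1=0x04 r2=0xd4 r3=0x44 r4=0x56  N=0 Z=0
after  2: r0=0x6d r1=0x04 r2=0xd4 r3=0x44 r4=0x6d  N=0 Z=0
after  3: r0=0x6d r1=0x41 r2=0xd4 r3=0x44 r4=0x6d  N=0 Z=0
after  4: r0=0x6d r1=0x41 r2=0xd4 r3=0x41 r4=0x6d  N=0 Z=0
after  5: r0=0x6d r1=0x41 r2=0x6d r3=0x41 r4=0x6d  N=0 Z=0
-- IRQ taken; context saved, return-PC = 6 --
mismatch: r3: reported 0x01 vs actual 0x41

BAD = r3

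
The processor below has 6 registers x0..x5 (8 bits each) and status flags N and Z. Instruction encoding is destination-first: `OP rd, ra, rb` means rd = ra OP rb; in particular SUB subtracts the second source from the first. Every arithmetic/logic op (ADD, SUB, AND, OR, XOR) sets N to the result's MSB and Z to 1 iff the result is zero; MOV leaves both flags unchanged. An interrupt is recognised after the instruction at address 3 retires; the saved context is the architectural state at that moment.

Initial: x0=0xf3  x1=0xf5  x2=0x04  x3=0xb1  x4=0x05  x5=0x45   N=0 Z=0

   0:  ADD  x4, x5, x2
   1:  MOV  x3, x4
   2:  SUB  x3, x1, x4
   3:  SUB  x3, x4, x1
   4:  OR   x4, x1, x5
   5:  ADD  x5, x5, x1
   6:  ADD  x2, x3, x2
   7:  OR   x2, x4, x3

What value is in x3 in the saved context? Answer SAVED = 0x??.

SAVED = 0x54

after  0: x0=0xf3 x1=0xf5 x2=0x04 x3=0xb1 x4=0x49 x5=0x45  N=0 Z=0
after  1: x0=0xf3 x1=0xf5 x2=0x04 x3=0x49 x4=0x49 x5=0x45  N=0 Z=0
after  2: x0=0xf3 x1=0xf5 x2=0x04 x3=0xac x4=0x49 x5=0x45  N=1 Z=0
after  3: x0=0xf3 x1=0xf5 x2=0x04 x3=0x54 x4=0x49 x5=0x45  N=0 Z=0
-- IRQ taken; context saved, return-PC = 4 --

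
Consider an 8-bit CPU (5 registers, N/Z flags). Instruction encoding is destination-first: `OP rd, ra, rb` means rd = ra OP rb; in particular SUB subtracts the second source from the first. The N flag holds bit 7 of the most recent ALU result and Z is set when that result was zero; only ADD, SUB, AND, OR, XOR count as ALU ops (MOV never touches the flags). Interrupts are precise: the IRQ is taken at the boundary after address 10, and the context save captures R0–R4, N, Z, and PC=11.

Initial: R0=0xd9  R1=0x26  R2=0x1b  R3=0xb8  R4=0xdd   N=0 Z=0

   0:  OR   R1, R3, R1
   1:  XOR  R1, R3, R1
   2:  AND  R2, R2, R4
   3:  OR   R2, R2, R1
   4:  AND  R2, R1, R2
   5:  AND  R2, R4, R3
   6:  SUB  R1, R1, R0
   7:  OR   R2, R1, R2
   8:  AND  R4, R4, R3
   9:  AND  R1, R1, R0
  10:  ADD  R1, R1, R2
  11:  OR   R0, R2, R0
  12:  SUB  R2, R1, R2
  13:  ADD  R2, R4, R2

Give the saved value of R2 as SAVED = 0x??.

SAVED = 0xbd

after  0: R0=0xd9 R1=0xbe R2=0x1b R3=0xb8 R4=0xdd  N=1 Z=0
after  1: R0=0xd9 R1=0x06 R2=0x1b R3=0xb8 R4=0xdd  N=0 Z=0
after  2: R0=0xd9 R1=0x06 R2=0x19 R3=0xb8 R4=0xdd  N=0 Z=0
after  3: R0=0xd9 R1=0x06 R2=0x1f R3=0xb8 R4=0xdd  N=0 Z=0
after  4: R0=0xd9 R1=0x06 R2=0x06 R3=0xb8 R4=0xdd  N=0 Z=0
after  5: R0=0xd9 R1=0x06 R2=0x98 R3=0xb8 R4=0xdd  N=1 Z=0
after  6: R0=0xd9 R1=0x2d R2=0x98 R3=0xb8 R4=0xdd  N=0 Z=0
after  7: R0=0xd9 R1=0x2d R2=0xbd R3=0xb8 R4=0xdd  N=1 Z=0
after  8: R0=0xd9 R1=0x2d R2=0xbd R3=0xb8 R4=0x98  N=1 Z=0
after  9: R0=0xd9 R1=0x09 R2=0xbd R3=0xb8 R4=0x98  N=0 Z=0
after 10: R0=0xd9 R1=0xc6 R2=0xbd R3=0xb8 R4=0x98  N=1 Z=0
-- IRQ taken; context saved, return-PC = 11 --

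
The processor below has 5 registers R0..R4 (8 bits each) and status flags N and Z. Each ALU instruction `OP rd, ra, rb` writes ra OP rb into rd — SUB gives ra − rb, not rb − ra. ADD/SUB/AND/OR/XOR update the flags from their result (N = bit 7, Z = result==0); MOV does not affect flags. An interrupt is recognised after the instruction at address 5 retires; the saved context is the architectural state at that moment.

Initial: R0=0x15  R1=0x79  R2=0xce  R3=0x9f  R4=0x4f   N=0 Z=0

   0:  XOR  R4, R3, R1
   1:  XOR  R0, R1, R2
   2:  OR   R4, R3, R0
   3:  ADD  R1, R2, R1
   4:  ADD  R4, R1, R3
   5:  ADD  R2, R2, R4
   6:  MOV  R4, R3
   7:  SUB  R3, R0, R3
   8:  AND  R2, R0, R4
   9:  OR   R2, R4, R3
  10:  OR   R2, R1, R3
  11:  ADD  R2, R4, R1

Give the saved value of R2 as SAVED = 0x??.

SAVED = 0xb4

after  0: R0=0x15 R1=0x79 R2=0xce R3=0x9f R4=0xe6  N=1 Z=0
after  1: R0=0xb7 R1=0x79 R2=0xce R3=0x9f R4=0xe6  N=1 Z=0
after  2: R0=0xb7 R1=0x79 R2=0xce R3=0x9f R4=0xbf  N=1 Z=0
after  3: R0=0xb7 R1=0x47 R2=0xce R3=0x9f R4=0xbf  N=0 Z=0
after  4: R0=0xb7 R1=0x47 R2=0xce R3=0x9f R4=0xe6  N=1 Z=0
after  5: R0=0xb7 R1=0x47 R2=0xb4 R3=0x9f R4=0xe6  N=1 Z=0
-- IRQ taken; context saved, return-PC = 6 --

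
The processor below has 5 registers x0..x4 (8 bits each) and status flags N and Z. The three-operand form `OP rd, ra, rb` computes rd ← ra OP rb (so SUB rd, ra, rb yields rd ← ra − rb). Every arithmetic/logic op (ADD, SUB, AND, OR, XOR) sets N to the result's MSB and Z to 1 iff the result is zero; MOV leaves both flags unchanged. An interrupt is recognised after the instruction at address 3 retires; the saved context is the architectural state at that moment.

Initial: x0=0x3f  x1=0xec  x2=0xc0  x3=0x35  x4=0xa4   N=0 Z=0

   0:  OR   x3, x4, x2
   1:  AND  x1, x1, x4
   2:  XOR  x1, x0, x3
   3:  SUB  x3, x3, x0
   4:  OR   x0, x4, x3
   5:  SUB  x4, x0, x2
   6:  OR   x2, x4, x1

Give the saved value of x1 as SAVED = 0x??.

after  0: x0=0x3f x1=0xec x2=0xc0 x3=0xe4 x4=0xa4  N=1 Z=0
after  1: x0=0x3f x1=0xa4 x2=0xc0 x3=0xe4 x4=0xa4  N=1 Z=0
after  2: x0=0x3f x1=0xdb x2=0xc0 x3=0xe4 x4=0xa4  N=1 Z=0
after  3: x0=0x3f x1=0xdb x2=0xc0 x3=0xa5 x4=0xa4  N=1 Z=0
-- IRQ taken; context saved, return-PC = 4 --

SAVED = 0xdb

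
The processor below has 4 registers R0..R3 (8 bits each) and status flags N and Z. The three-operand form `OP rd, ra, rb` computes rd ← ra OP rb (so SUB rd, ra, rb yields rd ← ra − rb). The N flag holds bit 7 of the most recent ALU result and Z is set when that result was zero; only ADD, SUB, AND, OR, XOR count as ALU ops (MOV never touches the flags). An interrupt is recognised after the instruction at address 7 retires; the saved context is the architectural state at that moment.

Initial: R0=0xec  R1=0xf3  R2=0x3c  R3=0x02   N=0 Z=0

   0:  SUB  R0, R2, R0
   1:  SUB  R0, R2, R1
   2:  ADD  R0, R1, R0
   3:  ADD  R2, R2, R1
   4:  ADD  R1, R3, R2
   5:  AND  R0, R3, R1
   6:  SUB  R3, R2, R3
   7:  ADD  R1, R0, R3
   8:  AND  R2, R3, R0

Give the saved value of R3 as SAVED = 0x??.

SAVED = 0x2d

after  0: R0=0x50 R1=0xf3 R2=0x3c R3=0x02  N=0 Z=0
after  1: R0=0x49 R1=0xf3 R2=0x3c R3=0x02  N=0 Z=0
after  2: R0=0x3c R1=0xf3 R2=0x3c R3=0x02  N=0 Z=0
after  3: R0=0x3c R1=0xf3 R2=0x2f R3=0x02  N=0 Z=0
after  4: R0=0x3c R1=0x31 R2=0x2f R3=0x02  N=0 Z=0
after  5: R0=0x00 R1=0x31 R2=0x2f R3=0x02  N=0 Z=1
after  6: R0=0x00 R1=0x31 R2=0x2f R3=0x2d  N=0 Z=0
after  7: R0=0x00 R1=0x2d R2=0x2f R3=0x2d  N=0 Z=0
-- IRQ taken; context saved, return-PC = 8 --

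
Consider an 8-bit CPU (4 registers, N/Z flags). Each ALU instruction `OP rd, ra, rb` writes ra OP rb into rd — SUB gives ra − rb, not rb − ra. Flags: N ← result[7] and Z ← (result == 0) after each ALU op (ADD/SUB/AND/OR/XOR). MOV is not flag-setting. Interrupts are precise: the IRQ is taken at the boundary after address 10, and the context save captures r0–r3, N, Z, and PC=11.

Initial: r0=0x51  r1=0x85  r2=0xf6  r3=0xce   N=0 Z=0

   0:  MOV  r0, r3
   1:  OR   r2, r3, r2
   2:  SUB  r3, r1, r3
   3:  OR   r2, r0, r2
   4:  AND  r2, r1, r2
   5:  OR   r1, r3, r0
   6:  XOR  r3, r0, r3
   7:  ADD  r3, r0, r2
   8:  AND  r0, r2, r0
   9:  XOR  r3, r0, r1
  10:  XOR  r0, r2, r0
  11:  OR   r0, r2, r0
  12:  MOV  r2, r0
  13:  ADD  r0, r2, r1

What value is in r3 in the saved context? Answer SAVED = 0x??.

after  0: r0=0xce r1=0x85 r2=0xf6 r3=0xce  N=0 Z=0
after  1: r0=0xce r1=0x85 r2=0xfe r3=0xce  N=1 Z=0
after  2: r0=0xce r1=0x85 r2=0xfe r3=0xb7  N=1 Z=0
after  3: r0=0xce r1=0x85 r2=0xfe r3=0xb7  N=1 Z=0
after  4: r0=0xce r1=0x85 r2=0x84 r3=0xb7  N=1 Z=0
after  5: r0=0xce r1=0xff r2=0x84 r3=0xb7  N=1 Z=0
after  6: r0=0xce r1=0xff r2=0x84 r3=0x79  N=0 Z=0
after  7: r0=0xce r1=0xff r2=0x84 r3=0x52  N=0 Z=0
after  8: r0=0x84 r1=0xff r2=0x84 r3=0x52  N=1 Z=0
after  9: r0=0x84 r1=0xff r2=0x84 r3=0x7b  N=0 Z=0
after 10: r0=0x00 r1=0xff r2=0x84 r3=0x7b  N=0 Z=1
-- IRQ taken; context saved, return-PC = 11 --

SAVED = 0x7b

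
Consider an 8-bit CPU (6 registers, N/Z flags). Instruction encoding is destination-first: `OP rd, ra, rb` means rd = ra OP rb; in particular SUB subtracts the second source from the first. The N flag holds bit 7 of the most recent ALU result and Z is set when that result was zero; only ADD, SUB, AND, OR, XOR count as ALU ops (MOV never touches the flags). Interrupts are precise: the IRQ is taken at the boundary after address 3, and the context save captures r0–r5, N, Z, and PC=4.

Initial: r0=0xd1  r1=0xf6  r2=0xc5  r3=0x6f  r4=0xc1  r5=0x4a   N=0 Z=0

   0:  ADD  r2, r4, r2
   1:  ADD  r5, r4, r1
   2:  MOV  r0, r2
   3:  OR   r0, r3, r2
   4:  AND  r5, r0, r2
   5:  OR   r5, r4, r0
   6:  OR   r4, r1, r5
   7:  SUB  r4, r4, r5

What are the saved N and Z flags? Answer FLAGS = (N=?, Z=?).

after  0: r0=0xd1 r1=0xf6 r2=0x86 r3=0x6f r4=0xc1 r5=0x4a  N=1 Z=0
after  1: r0=0xd1 r1=0xf6 r2=0x86 r3=0x6f r4=0xc1 r5=0xb7  N=1 Z=0
after  2: r0=0x86 r1=0xf6 r2=0x86 r3=0x6f r4=0xc1 r5=0xb7  N=1 Z=0
after  3: r0=0xef r1=0xf6 r2=0x86 r3=0x6f r4=0xc1 r5=0xb7  N=1 Z=0
-- IRQ taken; context saved, return-PC = 4 --

FLAGS = (N=1, Z=0)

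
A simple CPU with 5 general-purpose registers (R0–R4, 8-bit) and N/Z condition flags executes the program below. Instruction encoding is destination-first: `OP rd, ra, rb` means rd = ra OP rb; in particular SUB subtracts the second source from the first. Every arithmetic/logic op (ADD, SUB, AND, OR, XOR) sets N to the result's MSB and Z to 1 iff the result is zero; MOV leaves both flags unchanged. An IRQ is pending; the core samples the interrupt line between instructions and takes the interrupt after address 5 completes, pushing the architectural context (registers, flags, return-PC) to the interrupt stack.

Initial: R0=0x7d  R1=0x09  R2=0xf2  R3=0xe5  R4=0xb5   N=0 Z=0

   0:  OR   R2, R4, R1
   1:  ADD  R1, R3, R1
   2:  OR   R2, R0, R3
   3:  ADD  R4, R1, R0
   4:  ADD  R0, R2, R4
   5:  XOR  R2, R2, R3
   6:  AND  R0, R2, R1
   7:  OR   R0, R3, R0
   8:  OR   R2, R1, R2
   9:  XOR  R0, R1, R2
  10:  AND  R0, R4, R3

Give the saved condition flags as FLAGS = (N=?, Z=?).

after  0: R0=0x7d R1=0x09 R2=0xbd R3=0xe5 R4=0xb5  N=1 Z=0
after  1: R0=0x7d R1=0xee R2=0xbd R3=0xe5 R4=0xb5  N=1 Z=0
after  2: R0=0x7d R1=0xee R2=0xfd R3=0xe5 R4=0xb5  N=1 Z=0
after  3: R0=0x7d R1=0xee R2=0xfd R3=0xe5 R4=0x6b  N=0 Z=0
after  4: R0=0x68 R1=0xee R2=0xfd R3=0xe5 R4=0x6b  N=0 Z=0
after  5: R0=0x68 R1=0xee R2=0x18 R3=0xe5 R4=0x6b  N=0 Z=0
-- IRQ taken; context saved, return-PC = 6 --

FLAGS = (N=0, Z=0)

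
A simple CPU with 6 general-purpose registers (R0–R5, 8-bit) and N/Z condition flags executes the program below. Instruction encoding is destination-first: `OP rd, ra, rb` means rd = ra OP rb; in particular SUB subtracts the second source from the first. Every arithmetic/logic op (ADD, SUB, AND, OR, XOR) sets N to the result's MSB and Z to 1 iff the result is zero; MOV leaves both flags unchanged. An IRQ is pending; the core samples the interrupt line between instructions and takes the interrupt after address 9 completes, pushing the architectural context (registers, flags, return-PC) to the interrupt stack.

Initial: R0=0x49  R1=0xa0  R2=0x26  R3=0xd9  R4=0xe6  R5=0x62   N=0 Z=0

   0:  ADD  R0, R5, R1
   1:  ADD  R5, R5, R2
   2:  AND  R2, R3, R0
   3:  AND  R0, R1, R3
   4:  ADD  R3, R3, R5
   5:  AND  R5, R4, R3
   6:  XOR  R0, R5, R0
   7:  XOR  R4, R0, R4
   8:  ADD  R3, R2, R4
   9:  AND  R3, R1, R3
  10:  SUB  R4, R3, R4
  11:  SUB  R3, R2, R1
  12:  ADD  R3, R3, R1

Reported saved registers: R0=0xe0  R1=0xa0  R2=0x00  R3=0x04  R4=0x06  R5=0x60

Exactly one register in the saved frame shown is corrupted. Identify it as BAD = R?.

after  0: R0=0x02 R1=0xa0 R2=0x26 R3=0xd9 R4=0xe6 R5=0x62  N=0 Z=0
after  1: R0=0x02 R1=0xa0 R2=0x26 R3=0xd9 R4=0xe6 R5=0x88  N=1 Z=0
after  2: R0=0x02 R1=0xa0 R2=0x00 R3=0xd9 R4=0xe6 R5=0x88  N=0 Z=1
after  3: R0=0x80 R1=0xa0 R2=0x00 R3=0xd9 R4=0xe6 R5=0x88  N=1 Z=0
after  4: R0=0x80 R1=0xa0 R2=0x00 R3=0x61 R4=0xe6 R5=0x88  N=0 Z=0
after  5: R0=0x80 R1=0xa0 R2=0x00 R3=0x61 R4=0xe6 R5=0x60  N=0 Z=0
after  6: R0=0xe0 R1=0xa0 R2=0x00 R3=0x61 R4=0xe6 R5=0x60  N=1 Z=0
after  7: R0=0xe0 R1=0xa0 R2=0x00 R3=0x61 R4=0x06 R5=0x60  N=0 Z=0
after  8: R0=0xe0 R1=0xa0 R2=0x00 R3=0x06 R4=0x06 R5=0x60  N=0 Z=0
after  9: R0=0xe0 R1=0xa0 R2=0x00 R3=0x00 R4=0x06 R5=0x60  N=0 Z=1
-- IRQ taken; context saved, return-PC = 10 --
mismatch: R3: reported 0x04 vs actual 0x00

BAD = R3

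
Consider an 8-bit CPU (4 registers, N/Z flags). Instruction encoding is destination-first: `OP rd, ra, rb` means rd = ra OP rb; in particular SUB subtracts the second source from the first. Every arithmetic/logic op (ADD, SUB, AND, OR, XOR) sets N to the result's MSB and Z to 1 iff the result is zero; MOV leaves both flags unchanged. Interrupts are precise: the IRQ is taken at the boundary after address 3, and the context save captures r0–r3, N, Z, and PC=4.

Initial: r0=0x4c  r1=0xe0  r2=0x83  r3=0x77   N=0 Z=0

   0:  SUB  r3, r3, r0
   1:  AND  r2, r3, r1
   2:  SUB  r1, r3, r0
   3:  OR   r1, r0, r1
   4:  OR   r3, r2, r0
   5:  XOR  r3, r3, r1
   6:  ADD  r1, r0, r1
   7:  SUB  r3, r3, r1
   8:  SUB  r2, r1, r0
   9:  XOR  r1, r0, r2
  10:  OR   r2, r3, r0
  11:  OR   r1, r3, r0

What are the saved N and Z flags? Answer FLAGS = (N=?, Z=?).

FLAGS = (N=1, Z=0)

after  0: r0=0x4c r1=0xe0 r2=0x83 r3=0x2b  N=0 Z=0
after  1: r0=0x4c r1=0xe0 r2=0x20 r3=0x2b  N=0 Z=0
after  2: r0=0x4c r1=0xdf r2=0x20 r3=0x2b  N=1 Z=0
after  3: r0=0x4c r1=0xdf r2=0x20 r3=0x2b  N=1 Z=0
-- IRQ taken; context saved, return-PC = 4 --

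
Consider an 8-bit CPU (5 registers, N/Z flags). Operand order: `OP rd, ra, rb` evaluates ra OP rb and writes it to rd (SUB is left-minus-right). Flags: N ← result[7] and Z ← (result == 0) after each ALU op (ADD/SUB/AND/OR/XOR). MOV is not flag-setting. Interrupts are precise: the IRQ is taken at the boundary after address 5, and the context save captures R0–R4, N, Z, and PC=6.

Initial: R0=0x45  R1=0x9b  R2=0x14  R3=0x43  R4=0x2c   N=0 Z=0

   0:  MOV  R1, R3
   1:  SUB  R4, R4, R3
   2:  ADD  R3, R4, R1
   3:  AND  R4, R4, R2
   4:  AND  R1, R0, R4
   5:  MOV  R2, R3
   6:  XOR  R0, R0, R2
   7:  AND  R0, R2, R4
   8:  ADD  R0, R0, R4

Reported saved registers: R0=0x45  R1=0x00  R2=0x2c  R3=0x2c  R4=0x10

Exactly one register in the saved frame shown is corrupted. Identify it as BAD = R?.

after  0: R0=0x45 R1=0x43 R2=0x14 R3=0x43 R4=0x2c  N=0 Z=0
after  1: R0=0x45 R1=0x43 R2=0x14 R3=0x43 R4=0xe9  N=1 Z=0
after  2: R0=0x45 R1=0x43 R2=0x14 R3=0x2c R4=0xe9  N=0 Z=0
after  3: R0=0x45 R1=0x43 R2=0x14 R3=0x2c R4=0x00  N=0 Z=1
after  4: R0=0x45 R1=0x00 R2=0x14 R3=0x2c R4=0x00  N=0 Z=1
after  5: R0=0x45 R1=0x00 R2=0x2c R3=0x2c R4=0x00  N=0 Z=1
-- IRQ taken; context saved, return-PC = 6 --
mismatch: R4: reported 0x10 vs actual 0x00

BAD = R4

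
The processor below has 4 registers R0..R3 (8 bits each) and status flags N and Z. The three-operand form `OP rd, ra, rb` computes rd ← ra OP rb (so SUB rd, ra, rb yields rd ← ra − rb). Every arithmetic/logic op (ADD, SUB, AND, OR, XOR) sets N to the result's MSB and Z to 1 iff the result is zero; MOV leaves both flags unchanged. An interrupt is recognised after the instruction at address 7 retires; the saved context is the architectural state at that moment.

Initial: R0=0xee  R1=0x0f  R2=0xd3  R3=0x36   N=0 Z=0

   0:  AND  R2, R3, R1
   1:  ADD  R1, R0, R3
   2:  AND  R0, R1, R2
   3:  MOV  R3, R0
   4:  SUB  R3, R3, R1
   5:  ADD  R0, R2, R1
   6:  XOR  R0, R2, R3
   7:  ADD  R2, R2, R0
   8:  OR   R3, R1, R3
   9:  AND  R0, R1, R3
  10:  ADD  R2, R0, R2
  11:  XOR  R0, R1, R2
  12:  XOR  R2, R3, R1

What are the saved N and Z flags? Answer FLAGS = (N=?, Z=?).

after  0: R0=0xee R1=0x0f R2=0x06 R3=0x36  N=0 Z=0
after  1: R0=0xee R1=0x24 R2=0x06 R3=0x36  N=0 Z=0
after  2: R0=0x04 R1=0x24 R2=0x06 R3=0x36  N=0 Z=0
after  3: R0=0x04 R1=0x24 R2=0x06 R3=0x04  N=0 Z=0
after  4: R0=0x04 R1=0x24 R2=0x06 R3=0xe0  N=1 Z=0
after  5: R0=0x2a R1=0x24 R2=0x06 R3=0xe0  N=0 Z=0
after  6: R0=0xe6 R1=0x24 R2=0x06 R3=0xe0  N=1 Z=0
after  7: R0=0xe6 R1=0x24 R2=0xec R3=0xe0  N=1 Z=0
-- IRQ taken; context saved, return-PC = 8 --

FLAGS = (N=1, Z=0)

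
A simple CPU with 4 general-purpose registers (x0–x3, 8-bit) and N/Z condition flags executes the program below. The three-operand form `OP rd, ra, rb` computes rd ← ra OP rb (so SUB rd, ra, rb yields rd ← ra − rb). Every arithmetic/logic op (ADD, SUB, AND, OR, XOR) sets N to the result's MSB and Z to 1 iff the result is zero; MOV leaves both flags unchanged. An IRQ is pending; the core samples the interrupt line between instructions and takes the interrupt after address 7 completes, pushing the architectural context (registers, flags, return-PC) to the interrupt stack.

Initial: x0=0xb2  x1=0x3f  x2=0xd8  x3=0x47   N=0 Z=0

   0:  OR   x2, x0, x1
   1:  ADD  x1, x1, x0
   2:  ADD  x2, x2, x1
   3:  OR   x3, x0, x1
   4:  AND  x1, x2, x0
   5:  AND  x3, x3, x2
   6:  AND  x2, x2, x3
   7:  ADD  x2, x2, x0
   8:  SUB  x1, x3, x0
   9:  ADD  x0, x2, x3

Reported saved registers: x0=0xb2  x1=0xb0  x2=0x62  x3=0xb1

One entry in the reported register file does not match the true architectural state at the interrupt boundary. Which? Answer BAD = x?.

BAD = x3

after  0: x0=0xb2 x1=0x3f x2=0xbf x3=0x47  N=1 Z=0
after  1: x0=0xb2 x1=0xf1 x2=0xbf x3=0x47  N=1 Z=0
after  2: x0=0xb2 x1=0xf1 x2=0xb0 x3=0x47  N=1 Z=0
after  3: x0=0xb2 x1=0xf1 x2=0xb0 x3=0xf3  N=1 Z=0
after  4: x0=0xb2 x1=0xb0 x2=0xb0 x3=0xf3  N=1 Z=0
after  5: x0=0xb2 x1=0xb0 x2=0xb0 x3=0xb0  N=1 Z=0
after  6: x0=0xb2 x1=0xb0 x2=0xb0 x3=0xb0  N=1 Z=0
after  7: x0=0xb2 x1=0xb0 x2=0x62 x3=0xb0  N=0 Z=0
-- IRQ taken; context saved, return-PC = 8 --
mismatch: x3: reported 0xb1 vs actual 0xb0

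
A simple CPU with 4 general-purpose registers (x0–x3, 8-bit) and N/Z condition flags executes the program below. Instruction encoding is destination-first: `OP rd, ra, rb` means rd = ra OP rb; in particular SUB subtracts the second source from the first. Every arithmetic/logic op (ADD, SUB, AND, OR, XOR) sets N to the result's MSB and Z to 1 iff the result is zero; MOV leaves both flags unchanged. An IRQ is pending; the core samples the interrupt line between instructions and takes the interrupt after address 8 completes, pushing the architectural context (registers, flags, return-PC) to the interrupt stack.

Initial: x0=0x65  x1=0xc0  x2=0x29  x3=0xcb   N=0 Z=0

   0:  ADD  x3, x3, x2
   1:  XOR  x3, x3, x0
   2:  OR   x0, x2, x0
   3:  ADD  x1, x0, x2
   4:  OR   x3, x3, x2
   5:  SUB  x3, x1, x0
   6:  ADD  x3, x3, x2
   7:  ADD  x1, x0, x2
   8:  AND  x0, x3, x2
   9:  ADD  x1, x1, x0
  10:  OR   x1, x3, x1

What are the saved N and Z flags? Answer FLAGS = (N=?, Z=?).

FLAGS = (N=0, Z=1)

after  0: x0=0x65 x1=0xc0 x2=0x29 x3=0xf4  N=1 Z=0
after  1: x0=0x65 x1=0xc0 x2=0x29 x3=0x91  N=1 Z=0
after  2: x0=0x6d x1=0xc0 x2=0x29 x3=0x91  N=0 Z=0
after  3: x0=0x6d x1=0x96 x2=0x29 x3=0x91  N=1 Z=0
after  4: x0=0x6d x1=0x96 x2=0x29 x3=0xb9  N=1 Z=0
after  5: x0=0x6d x1=0x96 x2=0x29 x3=0x29  N=0 Z=0
after  6: x0=0x6d x1=0x96 x2=0x29 x3=0x52  N=0 Z=0
after  7: x0=0x6d x1=0x96 x2=0x29 x3=0x52  N=1 Z=0
after  8: x0=0x00 x1=0x96 x2=0x29 x3=0x52  N=0 Z=1
-- IRQ taken; context saved, return-PC = 9 --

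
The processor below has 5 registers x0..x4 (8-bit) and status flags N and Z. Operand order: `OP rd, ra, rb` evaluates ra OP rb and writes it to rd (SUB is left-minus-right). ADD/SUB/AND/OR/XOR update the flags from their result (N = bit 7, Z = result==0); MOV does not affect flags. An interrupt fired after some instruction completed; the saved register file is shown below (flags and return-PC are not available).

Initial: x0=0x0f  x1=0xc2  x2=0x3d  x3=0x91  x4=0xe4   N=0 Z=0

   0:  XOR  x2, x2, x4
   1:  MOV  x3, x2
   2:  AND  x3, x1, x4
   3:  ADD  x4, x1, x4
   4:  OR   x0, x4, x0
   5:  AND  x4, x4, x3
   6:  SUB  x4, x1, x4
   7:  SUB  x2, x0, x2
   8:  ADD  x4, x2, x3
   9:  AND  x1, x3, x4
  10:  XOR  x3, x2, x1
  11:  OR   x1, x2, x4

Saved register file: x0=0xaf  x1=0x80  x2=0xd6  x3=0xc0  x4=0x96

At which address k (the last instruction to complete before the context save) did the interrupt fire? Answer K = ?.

K = 9

after  0: x0=0x0f x1=0xc2 x2=0xd9 x3=0x91 x4=0xe4  N=1 Z=0
after  1: x0=0x0f x1=0xc2 x2=0xd9 x3=0xd9 x4=0xe4  N=1 Z=0
after  2: x0=0x0f x1=0xc2 x2=0xd9 x3=0xc0 x4=0xe4  N=1 Z=0
after  3: x0=0x0f x1=0xc2 x2=0xd9 x3=0xc0 x4=0xa6  N=1 Z=0
after  4: x0=0xaf x1=0xc2 x2=0xd9 x3=0xc0 x4=0xa6  N=1 Z=0
after  5: x0=0xaf x1=0xc2 x2=0xd9 x3=0xc0 x4=0x80  N=1 Z=0
after  6: x0=0xaf x1=0xc2 x2=0xd9 x3=0xc0 x4=0x42  N=0 Z=0
after  7: x0=0xaf x1=0xc2 x2=0xd6 x3=0xc0 x4=0x42  N=1 Z=0
after  8: x0=0xaf x1=0xc2 x2=0xd6 x3=0xc0 x4=0x96  N=1 Z=0
after  9: x0=0xaf x1=0x80 x2=0xd6 x3=0xc0 x4=0x96  N=1 Z=0
-- IRQ taken; context saved, return-PC = 10 --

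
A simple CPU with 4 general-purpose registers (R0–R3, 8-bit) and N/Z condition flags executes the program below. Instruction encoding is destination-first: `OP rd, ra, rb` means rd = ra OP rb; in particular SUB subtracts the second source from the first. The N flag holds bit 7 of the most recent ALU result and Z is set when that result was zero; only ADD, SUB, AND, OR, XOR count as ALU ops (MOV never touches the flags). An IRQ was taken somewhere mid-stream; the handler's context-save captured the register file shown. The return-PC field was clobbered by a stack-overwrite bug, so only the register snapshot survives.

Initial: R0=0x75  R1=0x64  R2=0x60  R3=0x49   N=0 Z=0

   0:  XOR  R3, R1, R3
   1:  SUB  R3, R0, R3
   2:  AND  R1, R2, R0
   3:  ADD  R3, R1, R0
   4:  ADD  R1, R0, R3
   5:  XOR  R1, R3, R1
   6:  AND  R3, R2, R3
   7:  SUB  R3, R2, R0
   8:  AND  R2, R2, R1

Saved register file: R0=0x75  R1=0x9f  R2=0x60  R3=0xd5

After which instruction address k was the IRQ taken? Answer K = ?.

after  0: R0=0x75 R1=0x64 R2=0x60 R3=0x2d  N=0 Z=0
after  1: R0=0x75 R1=0x64 R2=0x60 R3=0x48  N=0 Z=0
after  2: R0=0x75 R1=0x60 R2=0x60 R3=0x48  N=0 Z=0
after  3: R0=0x75 R1=0x60 R2=0x60 R3=0xd5  N=1 Z=0
after  4: R0=0x75 R1=0x4a R2=0x60 R3=0xd5  N=0 Z=0
after  5: R0=0x75 R1=0x9f R2=0x60 R3=0xd5  N=1 Z=0
-- IRQ taken; context saved, return-PC = 6 --

K = 5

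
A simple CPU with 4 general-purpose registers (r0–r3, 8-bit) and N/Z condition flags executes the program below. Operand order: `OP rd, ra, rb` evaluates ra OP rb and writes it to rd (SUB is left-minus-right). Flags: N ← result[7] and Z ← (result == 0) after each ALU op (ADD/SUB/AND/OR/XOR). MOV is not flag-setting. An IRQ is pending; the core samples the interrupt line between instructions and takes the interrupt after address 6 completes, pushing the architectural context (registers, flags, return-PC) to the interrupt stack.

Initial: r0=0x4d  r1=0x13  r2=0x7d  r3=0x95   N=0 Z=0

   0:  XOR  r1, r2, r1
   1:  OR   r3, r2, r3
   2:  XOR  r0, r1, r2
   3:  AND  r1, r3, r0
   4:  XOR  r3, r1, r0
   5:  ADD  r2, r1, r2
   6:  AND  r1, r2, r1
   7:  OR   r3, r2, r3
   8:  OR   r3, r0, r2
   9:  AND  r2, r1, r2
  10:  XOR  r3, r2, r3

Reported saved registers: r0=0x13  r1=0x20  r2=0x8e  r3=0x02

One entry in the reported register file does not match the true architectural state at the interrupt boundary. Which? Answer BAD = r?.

BAD = r1

after  0: r0=0x4d r1=0x6e r2=0x7d r3=0x95  N=0 Z=0
after  1: r0=0x4d r1=0x6e r2=0x7d r3=0xfd  N=1 Z=0
after  2: r0=0x13 r1=0x6e r2=0x7d r3=0xfd  N=0 Z=0
after  3: r0=0x13 r1=0x11 r2=0x7d r3=0xfd  N=0 Z=0
after  4: r0=0x13 r1=0x11 r2=0x7d r3=0x02  N=0 Z=0
after  5: r0=0x13 r1=0x11 r2=0x8e r3=0x02  N=1 Z=0
after  6: r0=0x13 r1=0x00 r2=0x8e r3=0x02  N=0 Z=1
-- IRQ taken; context saved, return-PC = 7 --
mismatch: r1: reported 0x20 vs actual 0x00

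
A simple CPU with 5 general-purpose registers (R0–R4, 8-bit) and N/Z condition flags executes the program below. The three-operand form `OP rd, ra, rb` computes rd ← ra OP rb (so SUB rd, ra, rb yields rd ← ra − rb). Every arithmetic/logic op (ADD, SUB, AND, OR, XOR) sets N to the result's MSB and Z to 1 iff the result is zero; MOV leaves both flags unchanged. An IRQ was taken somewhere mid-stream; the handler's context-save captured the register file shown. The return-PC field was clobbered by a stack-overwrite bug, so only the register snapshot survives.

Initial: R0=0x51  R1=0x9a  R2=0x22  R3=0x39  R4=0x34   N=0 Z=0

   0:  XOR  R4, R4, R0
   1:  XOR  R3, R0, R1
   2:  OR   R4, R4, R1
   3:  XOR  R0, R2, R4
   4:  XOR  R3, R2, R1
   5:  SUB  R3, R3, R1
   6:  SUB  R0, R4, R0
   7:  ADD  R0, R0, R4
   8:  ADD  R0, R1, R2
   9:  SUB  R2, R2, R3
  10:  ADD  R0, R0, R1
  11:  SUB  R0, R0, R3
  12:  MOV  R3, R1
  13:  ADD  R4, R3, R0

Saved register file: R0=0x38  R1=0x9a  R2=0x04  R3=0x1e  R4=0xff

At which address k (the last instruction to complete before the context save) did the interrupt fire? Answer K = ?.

after  0: R0=0x51 R1=0x9a R2=0x22 R3=0x39 R4=0x65  N=0 Z=0
after  1: R0=0x51 R1=0x9a R2=0x22 R3=0xcb R4=0x65  N=1 Z=0
after  2: R0=0x51 R1=0x9a R2=0x22 R3=0xcb R4=0xff  N=1 Z=0
after  3: R0=0xdd R1=0x9a R2=0x22 R3=0xcb R4=0xff  N=1 Z=0
after  4: R0=0xdd R1=0x9a R2=0x22 R3=0xb8 R4=0xff  N=1 Z=0
after  5: R0=0xdd R1=0x9a R2=0x22 R3=0x1e R4=0xff  N=0 Z=0
after  6: R0=0x22 R1=0x9a R2=0x22 R3=0x1e R4=0xff  N=0 Z=0
after  7: R0=0x21 R1=0x9a R2=0x22 R3=0x1e R4=0xff  N=0 Z=0
after  8: R0=0xbc R1=0x9a R2=0x22 R3=0x1e R4=0xff  N=1 Z=0
after  9: R0=0xbc R1=0x9a R2=0x04 R3=0x1e R4=0xff  N=0 Z=0
after 10: R0=0x56 R1=0x9a R2=0x04 R3=0x1e R4=0xff  N=0 Z=0
after 11: R0=0x38 R1=0x9a R2=0x04 R3=0x1e R4=0xff  N=0 Z=0
-- IRQ taken; context saved, return-PC = 12 --

K = 11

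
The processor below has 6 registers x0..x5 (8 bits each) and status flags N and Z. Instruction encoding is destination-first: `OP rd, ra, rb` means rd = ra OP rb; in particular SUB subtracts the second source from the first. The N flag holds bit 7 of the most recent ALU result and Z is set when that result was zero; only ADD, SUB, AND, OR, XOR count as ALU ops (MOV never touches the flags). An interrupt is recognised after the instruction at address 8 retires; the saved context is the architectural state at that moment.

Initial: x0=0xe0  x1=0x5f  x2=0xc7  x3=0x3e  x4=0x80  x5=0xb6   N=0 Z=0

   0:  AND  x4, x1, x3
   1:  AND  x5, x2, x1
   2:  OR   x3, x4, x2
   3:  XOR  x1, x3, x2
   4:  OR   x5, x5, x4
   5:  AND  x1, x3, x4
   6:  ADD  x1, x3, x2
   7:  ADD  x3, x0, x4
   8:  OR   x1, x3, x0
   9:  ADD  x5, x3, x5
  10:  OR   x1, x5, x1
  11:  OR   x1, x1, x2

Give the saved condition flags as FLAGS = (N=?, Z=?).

FLAGS = (N=1, Z=0)

after  0: x0=0xe0 x1=0x5f x2=0xc7 x3=0x3e x4=0x1e x5=0xb6  N=0 Z=0
after  1: x0=0xe0 x1=0x5f x2=0xc7 x3=0x3e x4=0x1e x5=0x47  N=0 Z=0
after  2: x0=0xe0 x1=0x5f x2=0xc7 x3=0xdf x4=0x1e x5=0x47  N=1 Z=0
after  3: x0=0xe0 x1=0x18 x2=0xc7 x3=0xdf x4=0x1e x5=0x47  N=0 Z=0
after  4: x0=0xe0 x1=0x18 x2=0xc7 x3=0xdf x4=0x1e x5=0x5f  N=0 Z=0
after  5: x0=0xe0 x1=0x1e x2=0xc7 x3=0xdf x4=0x1e x5=0x5f  N=0 Z=0
after  6: x0=0xe0 x1=0xa6 x2=0xc7 x3=0xdf x4=0x1e x5=0x5f  N=1 Z=0
after  7: x0=0xe0 x1=0xa6 x2=0xc7 x3=0xfe x4=0x1e x5=0x5f  N=1 Z=0
after  8: x0=0xe0 x1=0xfe x2=0xc7 x3=0xfe x4=0x1e x5=0x5f  N=1 Z=0
-- IRQ taken; context saved, return-PC = 9 --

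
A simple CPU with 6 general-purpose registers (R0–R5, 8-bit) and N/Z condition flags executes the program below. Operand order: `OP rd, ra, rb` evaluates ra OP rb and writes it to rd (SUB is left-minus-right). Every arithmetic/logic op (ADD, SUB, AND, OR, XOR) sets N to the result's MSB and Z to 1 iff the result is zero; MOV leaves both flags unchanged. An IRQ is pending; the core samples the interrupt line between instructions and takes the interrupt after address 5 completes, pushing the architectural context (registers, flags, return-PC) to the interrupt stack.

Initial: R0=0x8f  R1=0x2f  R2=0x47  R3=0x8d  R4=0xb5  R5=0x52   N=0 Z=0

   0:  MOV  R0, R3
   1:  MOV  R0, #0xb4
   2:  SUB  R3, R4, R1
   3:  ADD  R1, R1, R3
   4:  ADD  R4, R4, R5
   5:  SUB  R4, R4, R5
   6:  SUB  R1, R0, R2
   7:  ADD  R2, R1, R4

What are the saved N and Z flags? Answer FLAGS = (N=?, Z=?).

after  0: R0=0x8d R1=0x2f R2=0x47 R3=0x8d R4=0xb5 R5=0x52  N=0 Z=0
after  1: R0=0xb4 R1=0x2f R2=0x47 R3=0x8d R4=0xb5 R5=0x52  N=0 Z=0
after  2: R0=0xb4 R1=0x2f R2=0x47 R3=0x86 R4=0xb5 R5=0x52  N=1 Z=0
after  3: R0=0xb4 R1=0xb5 R2=0x47 R3=0x86 R4=0xb5 R5=0x52  N=1 Z=0
after  4: R0=0xb4 R1=0xb5 R2=0x47 R3=0x86 R4=0x07 R5=0x52  N=0 Z=0
after  5: R0=0xb4 R1=0xb5 R2=0x47 R3=0x86 R4=0xb5 R5=0x52  N=1 Z=0
-- IRQ taken; context saved, return-PC = 6 --

FLAGS = (N=1, Z=0)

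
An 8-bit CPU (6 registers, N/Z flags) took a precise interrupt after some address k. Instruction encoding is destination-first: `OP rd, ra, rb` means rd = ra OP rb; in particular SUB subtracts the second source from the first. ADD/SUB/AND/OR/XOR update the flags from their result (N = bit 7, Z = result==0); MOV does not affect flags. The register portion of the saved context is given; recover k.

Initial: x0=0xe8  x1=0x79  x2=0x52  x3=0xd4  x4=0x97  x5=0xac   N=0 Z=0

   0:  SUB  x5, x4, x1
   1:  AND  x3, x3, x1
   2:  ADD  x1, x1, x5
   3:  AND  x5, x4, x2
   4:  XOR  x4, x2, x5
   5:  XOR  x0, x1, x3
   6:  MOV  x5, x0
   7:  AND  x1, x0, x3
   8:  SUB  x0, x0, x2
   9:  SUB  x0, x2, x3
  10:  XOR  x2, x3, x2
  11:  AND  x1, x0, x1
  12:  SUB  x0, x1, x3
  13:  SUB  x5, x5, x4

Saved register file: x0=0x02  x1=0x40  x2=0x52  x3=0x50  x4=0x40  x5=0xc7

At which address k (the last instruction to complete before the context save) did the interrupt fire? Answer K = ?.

K = 9

after  0: x0=0xe8 x1=0x79 x2=0x52 x3=0xd4 x4=0x97 x5=0x1e  N=0 Z=0
after  1: x0=0xe8 x1=0x79 x2=0x52 x3=0x50 x4=0x97 x5=0x1e  N=0 Z=0
after  2: x0=0xe8 x1=0x97 x2=0x52 x3=0x50 x4=0x97 x5=0x1e  N=1 Z=0
after  3: x0=0xe8 x1=0x97 x2=0x52 x3=0x50 x4=0x97 x5=0x12  N=0 Z=0
after  4: x0=0xe8 x1=0x97 x2=0x52 x3=0x50 x4=0x40 x5=0x12  N=0 Z=0
after  5: x0=0xc7 x1=0x97 x2=0x52 x3=0x50 x4=0x40 x5=0x12  N=1 Z=0
after  6: x0=0xc7 x1=0x97 x2=0x52 x3=0x50 x4=0x40 x5=0xc7  N=1 Z=0
after  7: x0=0xc7 x1=0x40 x2=0x52 x3=0x50 x4=0x40 x5=0xc7  N=0 Z=0
after  8: x0=0x75 x1=0x40 x2=0x52 x3=0x50 x4=0x40 x5=0xc7  N=0 Z=0
after  9: x0=0x02 x1=0x40 x2=0x52 x3=0x50 x4=0x40 x5=0xc7  N=0 Z=0
-- IRQ taken; context saved, return-PC = 10 --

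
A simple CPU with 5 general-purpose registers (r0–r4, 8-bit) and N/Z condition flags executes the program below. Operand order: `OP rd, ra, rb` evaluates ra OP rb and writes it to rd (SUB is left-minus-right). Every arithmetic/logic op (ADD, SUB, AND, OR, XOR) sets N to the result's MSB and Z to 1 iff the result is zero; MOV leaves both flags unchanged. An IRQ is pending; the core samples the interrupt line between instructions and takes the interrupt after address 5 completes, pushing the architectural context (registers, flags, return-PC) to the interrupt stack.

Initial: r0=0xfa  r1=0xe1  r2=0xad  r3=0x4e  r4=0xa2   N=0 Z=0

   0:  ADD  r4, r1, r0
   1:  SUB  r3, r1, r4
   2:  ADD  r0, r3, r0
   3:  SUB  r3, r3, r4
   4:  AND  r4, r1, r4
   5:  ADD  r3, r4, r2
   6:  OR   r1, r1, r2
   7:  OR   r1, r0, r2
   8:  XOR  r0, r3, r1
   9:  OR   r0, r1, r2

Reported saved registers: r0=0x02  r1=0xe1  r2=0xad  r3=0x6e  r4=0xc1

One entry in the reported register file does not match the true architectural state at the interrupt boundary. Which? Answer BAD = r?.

after  0: r0=0xfa r1=0xe1 r2=0xad r3=0x4e r4=0xdb  N=1 Z=0
after  1: r0=0xfa r1=0xe1 r2=0xad r3=0x06 r4=0xdb  N=0 Z=0
after  2: r0=0x00 r1=0xe1 r2=0xad r3=0x06 r4=0xdb  N=0 Z=1
after  3: r0=0x00 r1=0xe1 r2=0xad r3=0x2b r4=0xdb  N=0 Z=0
after  4: r0=0x00 r1=0xe1 r2=0xad r3=0x2b r4=0xc1  N=1 Z=0
after  5: r0=0x00 r1=0xe1 r2=0xad r3=0x6e r4=0xc1  N=0 Z=0
-- IRQ taken; context saved, return-PC = 6 --
mismatch: r0: reported 0x02 vs actual 0x00

BAD = r0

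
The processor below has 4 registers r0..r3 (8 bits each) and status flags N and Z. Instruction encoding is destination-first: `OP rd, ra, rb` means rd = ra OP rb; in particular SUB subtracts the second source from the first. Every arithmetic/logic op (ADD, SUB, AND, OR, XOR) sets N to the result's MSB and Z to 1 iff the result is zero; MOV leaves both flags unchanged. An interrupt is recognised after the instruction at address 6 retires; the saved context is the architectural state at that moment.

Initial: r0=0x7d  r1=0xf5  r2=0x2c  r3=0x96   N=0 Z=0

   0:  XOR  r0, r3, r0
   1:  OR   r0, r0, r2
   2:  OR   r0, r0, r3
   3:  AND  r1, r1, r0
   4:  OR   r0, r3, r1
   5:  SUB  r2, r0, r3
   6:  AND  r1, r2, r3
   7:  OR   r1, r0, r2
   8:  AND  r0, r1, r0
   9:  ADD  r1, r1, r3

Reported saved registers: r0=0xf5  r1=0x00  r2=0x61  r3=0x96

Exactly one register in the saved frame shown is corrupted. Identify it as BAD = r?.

BAD = r0

after  0: r0=0xeb r1=0xf5 r2=0x2c r3=0x96  N=1 Z=0
after  1: r0=0xef r1=0xf5 r2=0x2c r3=0x96  N=1 Z=0
after  2: r0=0xff r1=0xf5 r2=0x2c r3=0x96  N=1 Z=0
after  3: r0=0xff r1=0xf5 r2=0x2c r3=0x96  N=1 Z=0
after  4: r0=0xf7 r1=0xf5 r2=0x2c r3=0x96  N=1 Z=0
after  5: r0=0xf7 r1=0xf5 r2=0x61 r3=0x96  N=0 Z=0
after  6: r0=0xf7 r1=0x00 r2=0x61 r3=0x96  N=0 Z=1
-- IRQ taken; context saved, return-PC = 7 --
mismatch: r0: reported 0xf5 vs actual 0xf7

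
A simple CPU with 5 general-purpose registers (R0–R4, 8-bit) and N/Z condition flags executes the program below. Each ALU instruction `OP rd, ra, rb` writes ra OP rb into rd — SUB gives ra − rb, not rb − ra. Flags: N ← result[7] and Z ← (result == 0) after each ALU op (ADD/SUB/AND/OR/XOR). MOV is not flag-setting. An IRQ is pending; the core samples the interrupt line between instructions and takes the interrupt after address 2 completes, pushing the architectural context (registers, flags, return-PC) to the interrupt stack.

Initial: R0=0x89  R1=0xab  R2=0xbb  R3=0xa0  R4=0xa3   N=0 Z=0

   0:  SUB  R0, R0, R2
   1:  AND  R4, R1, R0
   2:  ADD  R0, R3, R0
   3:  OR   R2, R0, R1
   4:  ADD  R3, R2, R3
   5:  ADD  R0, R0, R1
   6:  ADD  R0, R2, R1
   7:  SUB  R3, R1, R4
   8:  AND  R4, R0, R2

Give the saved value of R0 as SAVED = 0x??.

after  0: R0=0xce R1=0xab R2=0xbb R3=0xa0 R4=0xa3  N=1 Z=0
after  1: R0=0xce R1=0xab R2=0xbb R3=0xa0 R4=0x8a  N=1 Z=0
after  2: R0=0x6e R1=0xab R2=0xbb R3=0xa0 R4=0x8a  N=0 Z=0
-- IRQ taken; context saved, return-PC = 3 --

SAVED = 0x6e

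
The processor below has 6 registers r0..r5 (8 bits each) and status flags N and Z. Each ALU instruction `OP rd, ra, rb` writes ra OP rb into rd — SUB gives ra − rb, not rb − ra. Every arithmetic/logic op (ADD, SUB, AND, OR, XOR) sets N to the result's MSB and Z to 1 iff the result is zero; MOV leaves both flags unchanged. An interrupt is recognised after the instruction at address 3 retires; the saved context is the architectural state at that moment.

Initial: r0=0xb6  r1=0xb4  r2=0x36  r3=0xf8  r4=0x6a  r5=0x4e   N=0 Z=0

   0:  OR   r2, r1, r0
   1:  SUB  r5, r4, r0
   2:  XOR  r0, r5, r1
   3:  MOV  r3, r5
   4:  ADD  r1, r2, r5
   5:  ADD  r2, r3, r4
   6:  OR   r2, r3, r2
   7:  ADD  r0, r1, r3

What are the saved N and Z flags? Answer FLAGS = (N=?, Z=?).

after  0: r0=0xb6 r1=0xb4 r2=0xb6 r3=0xf8 r4=0x6a r5=0x4e  N=1 Z=0
after  1: r0=0xb6 r1=0xb4 r2=0xb6 r3=0xf8 r4=0x6a r5=0xb4  N=1 Z=0
after  2: r0=0x00 r1=0xb4 r2=0xb6 r3=0xf8 r4=0x6a r5=0xb4  N=0 Z=1
after  3: r0=0x00 r1=0xb4 r2=0xb6 r3=0xb4 r4=0x6a r5=0xb4  N=0 Z=1
-- IRQ taken; context saved, return-PC = 4 --

FLAGS = (N=0, Z=1)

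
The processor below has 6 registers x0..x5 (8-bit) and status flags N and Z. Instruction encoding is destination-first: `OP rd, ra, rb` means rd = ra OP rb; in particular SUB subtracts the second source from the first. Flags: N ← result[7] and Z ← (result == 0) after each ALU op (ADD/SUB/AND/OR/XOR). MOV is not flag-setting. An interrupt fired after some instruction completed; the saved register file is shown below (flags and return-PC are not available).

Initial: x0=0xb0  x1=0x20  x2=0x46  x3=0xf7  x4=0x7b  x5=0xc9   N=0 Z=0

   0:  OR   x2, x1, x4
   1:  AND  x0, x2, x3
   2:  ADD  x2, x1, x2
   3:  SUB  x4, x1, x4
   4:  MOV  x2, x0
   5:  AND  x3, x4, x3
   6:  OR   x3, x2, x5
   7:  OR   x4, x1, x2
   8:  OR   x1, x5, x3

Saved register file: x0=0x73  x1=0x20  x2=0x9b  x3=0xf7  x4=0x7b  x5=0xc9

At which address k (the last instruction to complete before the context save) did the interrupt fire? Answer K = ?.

K = 2

after  0: x0=0xb0 x1=0x20 x2=0x7b x3=0xf7 x4=0x7b x5=0xc9  N=0 Z=0
after  1: x0=0x73 x1=0x20 x2=0x7b x3=0xf7 x4=0x7b x5=0xc9  N=0 Z=0
after  2: x0=0x73 x1=0x20 x2=0x9b x3=0xf7 x4=0x7b x5=0xc9  N=1 Z=0
-- IRQ taken; context saved, return-PC = 3 --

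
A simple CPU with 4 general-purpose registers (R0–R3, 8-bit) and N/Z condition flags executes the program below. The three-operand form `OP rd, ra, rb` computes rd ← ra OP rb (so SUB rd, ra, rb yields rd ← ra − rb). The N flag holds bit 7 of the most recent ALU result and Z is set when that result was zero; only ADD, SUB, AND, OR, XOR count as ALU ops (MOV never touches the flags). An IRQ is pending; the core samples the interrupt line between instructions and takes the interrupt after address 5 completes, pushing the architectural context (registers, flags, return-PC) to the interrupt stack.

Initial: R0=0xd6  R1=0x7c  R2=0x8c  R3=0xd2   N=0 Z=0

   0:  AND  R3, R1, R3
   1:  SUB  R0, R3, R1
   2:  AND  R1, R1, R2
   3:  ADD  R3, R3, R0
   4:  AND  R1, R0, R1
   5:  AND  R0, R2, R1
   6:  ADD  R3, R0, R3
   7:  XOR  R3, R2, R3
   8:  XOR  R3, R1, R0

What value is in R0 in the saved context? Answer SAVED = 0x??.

SAVED = 0x04

after  0: R0=0xd6 R1=0x7c R2=0x8c R3=0x50  N=0 Z=0
after  1: R0=0xd4 R1=0x7c R2=0x8c R3=0x50  N=1 Z=0
after  2: R0=0xd4 R1=0x0c R2=0x8c R3=0x50  N=0 Z=0
after  3: R0=0xd4 R1=0x0c R2=0x8c R3=0x24  N=0 Z=0
after  4: R0=0xd4 R1=0x04 R2=0x8c R3=0x24  N=0 Z=0
after  5: R0=0x04 R1=0x04 R2=0x8c R3=0x24  N=0 Z=0
-- IRQ taken; context saved, return-PC = 6 --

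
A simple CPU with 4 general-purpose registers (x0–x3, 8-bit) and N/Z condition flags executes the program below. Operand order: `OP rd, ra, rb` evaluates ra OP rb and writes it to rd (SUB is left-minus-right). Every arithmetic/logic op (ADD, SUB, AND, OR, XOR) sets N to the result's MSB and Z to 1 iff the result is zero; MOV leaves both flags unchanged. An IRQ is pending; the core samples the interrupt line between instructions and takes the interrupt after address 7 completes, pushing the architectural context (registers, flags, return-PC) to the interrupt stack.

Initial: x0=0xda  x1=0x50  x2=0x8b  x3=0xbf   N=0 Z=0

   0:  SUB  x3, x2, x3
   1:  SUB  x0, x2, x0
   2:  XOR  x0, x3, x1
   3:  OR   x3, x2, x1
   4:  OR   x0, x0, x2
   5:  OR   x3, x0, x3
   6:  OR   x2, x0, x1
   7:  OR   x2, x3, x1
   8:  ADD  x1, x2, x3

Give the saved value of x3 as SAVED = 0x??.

after  0: x0=0xda x1=0x50 x2=0x8b x3=0xcc  N=1 Z=0
after  1: x0=0xb1 x1=0x50 x2=0x8b x3=0xcc  N=1 Z=0
after  2: x0=0x9c x1=0x50 x2=0x8b x3=0xcc  N=1 Z=0
after  3: x0=0x9c x1=0x50 x2=0x8b x3=0xdb  N=1 Z=0
after  4: x0=0x9f x1=0x50 x2=0x8b x3=0xdb  N=1 Z=0
after  5: x0=0x9f x1=0x50 x2=0x8b x3=0xdf  N=1 Z=0
after  6: x0=0x9f x1=0x50 x2=0xdf x3=0xdf  N=1 Z=0
after  7: x0=0x9f x1=0x50 x2=0xdf x3=0xdf  N=1 Z=0
-- IRQ taken; context saved, return-PC = 8 --

SAVED = 0xdf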